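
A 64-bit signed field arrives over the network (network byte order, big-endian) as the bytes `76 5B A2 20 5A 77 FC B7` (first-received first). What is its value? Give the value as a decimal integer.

Big-endian: lowest address holds the most-significant byte.
The bytes are already most-significant first: 0x765BA2205A77FCB7.
0x765BA2205A77FCB7 = 8528588579196632247.

8528588579196632247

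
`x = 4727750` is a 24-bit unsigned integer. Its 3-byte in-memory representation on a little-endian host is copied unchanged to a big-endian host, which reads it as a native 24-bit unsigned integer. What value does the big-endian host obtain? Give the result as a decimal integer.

12985160

4727750 in 24-bit hexadecimal is 0x4823C6.
Stored little-endian, the bytes at ascending addresses are C6 23 48.
Read back as big-endian, the last byte is least significant, giving 0xC62348.
0xC62348 = 12985160.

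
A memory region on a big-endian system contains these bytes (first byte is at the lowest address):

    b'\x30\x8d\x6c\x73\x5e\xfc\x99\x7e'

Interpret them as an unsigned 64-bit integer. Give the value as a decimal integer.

In big-endian order the high byte comes first in memory.
The bytes are already most-significant first: 0x308D6C735EFC997E.
0x308D6C735EFC997E = 3498571728307394942.

3498571728307394942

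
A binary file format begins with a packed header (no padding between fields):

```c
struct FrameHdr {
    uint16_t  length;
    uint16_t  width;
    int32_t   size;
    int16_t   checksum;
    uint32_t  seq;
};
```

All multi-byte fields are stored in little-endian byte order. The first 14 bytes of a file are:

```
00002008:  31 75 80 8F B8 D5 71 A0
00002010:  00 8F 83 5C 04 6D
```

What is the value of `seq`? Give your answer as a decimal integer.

`seq` follows `length` (2 B), `width` (2 B), `size` (4 B), `checksum` (2 B), so it starts at offset 2 + 2 + 4 + 2 = 10 and occupies 4 bytes.
Bytes at offsets 10..13: 83 5C 04 6D.
In little-endian order the low byte comes first in memory.
Reassemble most-significant byte first: 6D 04 5C 83 → 0x6D045C83.
0x6D045C83 = 1829002371.

1829002371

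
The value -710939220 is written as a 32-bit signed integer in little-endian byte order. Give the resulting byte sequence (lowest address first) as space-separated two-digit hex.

AC ED 9F D5

Two's complement of -710939220 in 32 bits: 710939220 = 0x2A601254; invert → 0xD59FEDAB; add 1 → 0xD59FEDAC.
Split into bytes (most-significant first): D5 9F ED AC.
In little-endian order the low byte comes first in memory.
So at ascending addresses the bytes are AC ED 9F D5.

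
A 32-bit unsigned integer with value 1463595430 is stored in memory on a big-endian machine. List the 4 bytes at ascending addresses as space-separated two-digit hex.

57 3C B1 A6

1463595430 in hexadecimal, padded to 32 bits, is 0x573CB1A6.
Split into bytes (most-significant first): 57 3C B1 A6.
Big-endian: lowest address holds the most-significant byte.
So the memory order matches the most-significant-first order: 57 3C B1 A6.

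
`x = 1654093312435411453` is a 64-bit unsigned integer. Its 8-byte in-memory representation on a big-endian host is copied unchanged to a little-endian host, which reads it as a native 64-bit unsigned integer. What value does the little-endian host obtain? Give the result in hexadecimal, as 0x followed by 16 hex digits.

0xFDD90F991A85F416

1654093312435411453 in 64-bit hexadecimal is 0x16F4851A990FD9FD.
Stored big-endian, the bytes at ascending addresses are 16 F4 85 1A 99 0F D9 FD.
Read back as little-endian, the first byte is least significant, giving 0xFDD90F991A85F416.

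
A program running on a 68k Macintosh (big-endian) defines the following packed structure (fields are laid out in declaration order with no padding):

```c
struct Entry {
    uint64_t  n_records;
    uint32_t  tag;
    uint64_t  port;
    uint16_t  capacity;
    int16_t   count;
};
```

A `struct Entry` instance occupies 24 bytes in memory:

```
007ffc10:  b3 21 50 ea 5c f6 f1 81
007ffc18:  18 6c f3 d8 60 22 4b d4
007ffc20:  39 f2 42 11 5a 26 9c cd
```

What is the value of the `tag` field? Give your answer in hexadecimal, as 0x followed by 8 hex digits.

`tag` follows `n_records` (8 bytes), so it starts at byte offset 8 and occupies 4 bytes.
Bytes at offsets 8..11: 18 6C F3 D8.
Big-endian stores the most-significant byte at the lowest address.
The bytes are already most-significant first: 0x186CF3D8.

0x186CF3D8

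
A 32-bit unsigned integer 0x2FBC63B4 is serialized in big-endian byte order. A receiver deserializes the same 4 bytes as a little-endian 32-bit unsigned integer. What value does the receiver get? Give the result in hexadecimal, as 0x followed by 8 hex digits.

0xB463BC2F

Stored big-endian, the bytes at ascending addresses are 2F BC 63 B4.
Read back as little-endian, the first byte is least significant, giving 0xB463BC2F.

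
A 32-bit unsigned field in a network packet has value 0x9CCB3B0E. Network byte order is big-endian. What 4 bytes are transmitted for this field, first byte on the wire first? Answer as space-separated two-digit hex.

9C CB 3B 0E

Split into bytes (most-significant first): 9C CB 3B 0E.
Big-endian stores the most-significant byte at the lowest address.
So the memory order matches the most-significant-first order: 9C CB 3B 0E.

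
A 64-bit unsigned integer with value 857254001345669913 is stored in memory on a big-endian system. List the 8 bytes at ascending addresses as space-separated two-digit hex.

0B E5 93 F8 E8 7D AB 19

857254001345669913 in hexadecimal, padded to 64 bits, is 0x0BE593F8E87DAB19.
Split into bytes (most-significant first): 0B E5 93 F8 E8 7D AB 19.
Big-endian stores the most-significant byte at the lowest address.
So the memory order matches the most-significant-first order: 0B E5 93 F8 E8 7D AB 19.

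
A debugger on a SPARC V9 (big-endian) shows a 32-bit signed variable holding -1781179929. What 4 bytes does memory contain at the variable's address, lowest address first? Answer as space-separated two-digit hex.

95 D5 59 E7

Two's complement of -1781179929 in 32 bits: 1781179929 = 0x6A2AA619; invert → 0x95D559E6; add 1 → 0x95D559E7.
Split into bytes (most-significant first): 95 D5 59 E7.
Big-endian: lowest address holds the most-significant byte.
So the memory order matches the most-significant-first order: 95 D5 59 E7.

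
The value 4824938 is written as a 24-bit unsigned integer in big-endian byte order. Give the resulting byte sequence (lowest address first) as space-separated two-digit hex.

49 9F 6A

4824938 in hexadecimal, padded to 24 bits, is 0x499F6A.
Split into bytes (most-significant first): 49 9F 6A.
Big-endian: lowest address holds the most-significant byte.
So the memory order matches the most-significant-first order: 49 9F 6A.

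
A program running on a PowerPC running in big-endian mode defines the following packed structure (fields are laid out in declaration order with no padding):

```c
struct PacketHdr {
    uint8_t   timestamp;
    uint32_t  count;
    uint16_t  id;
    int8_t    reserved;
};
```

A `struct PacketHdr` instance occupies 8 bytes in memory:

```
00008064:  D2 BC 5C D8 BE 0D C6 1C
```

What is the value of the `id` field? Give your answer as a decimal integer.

`id` follows `timestamp` (1 B), `count` (4 B), so it starts at offset 1 + 4 = 5 and occupies 2 bytes.
Bytes at offsets 5..6: 0D C6.
Big-endian stores the most-significant byte at the lowest address.
The bytes are already most-significant first: 0x0DC6.
0x0DC6 = 3526.

3526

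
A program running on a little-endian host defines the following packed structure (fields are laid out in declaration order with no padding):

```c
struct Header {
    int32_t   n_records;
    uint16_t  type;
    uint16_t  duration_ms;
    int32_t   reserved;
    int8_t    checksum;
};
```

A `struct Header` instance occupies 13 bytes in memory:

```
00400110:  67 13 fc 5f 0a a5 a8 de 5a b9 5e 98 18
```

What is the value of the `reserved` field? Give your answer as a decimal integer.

-1738622630

`reserved` follows `n_records` (4 B), `type` (2 B), `duration_ms` (2 B), so it starts at offset 4 + 2 + 2 = 8 and occupies 4 bytes.
Bytes at offsets 8..11: 5A B9 5E 98.
Little-endian: lowest address holds the least-significant byte.
Reassemble most-significant byte first: 98 5E B9 5A → 0x985EB95A.
Top bit is set, so as a signed 32-bit value this is 0x985EB95A − 2^32 = -1738622630.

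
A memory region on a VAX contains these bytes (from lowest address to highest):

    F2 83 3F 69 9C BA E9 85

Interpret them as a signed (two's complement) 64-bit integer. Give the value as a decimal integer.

-8797295216148118542

Little-endian stores the least-significant byte at the lowest address.
Reassemble most-significant byte first: 85 E9 BA 9C 69 3F 83 F2 → 0x85E9BA9C693F83F2.
Top bit is set, so as a signed 64-bit value this is 0x85E9BA9C693F83F2 − 2^64 = -8797295216148118542.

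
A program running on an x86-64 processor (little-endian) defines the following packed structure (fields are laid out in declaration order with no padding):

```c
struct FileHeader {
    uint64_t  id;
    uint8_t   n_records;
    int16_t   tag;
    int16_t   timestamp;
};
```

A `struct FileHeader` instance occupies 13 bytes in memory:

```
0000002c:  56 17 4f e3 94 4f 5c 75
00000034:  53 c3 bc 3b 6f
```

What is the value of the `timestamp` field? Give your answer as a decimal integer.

`timestamp` follows `id` (8 B), `n_records` (1 B), `tag` (2 B), so it starts at offset 8 + 1 + 2 = 11 and occupies 2 bytes.
Bytes at offsets 11..12: 3B 6F.
In little-endian order the low byte comes first in memory.
Reassemble most-significant byte first: 6F 3B → 0x6F3B.
0x6F3B = 28475.

28475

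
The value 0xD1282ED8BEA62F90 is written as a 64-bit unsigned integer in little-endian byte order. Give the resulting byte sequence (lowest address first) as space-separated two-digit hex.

Split into bytes (most-significant first): D1 28 2E D8 BE A6 2F 90.
Little-endian: lowest address holds the least-significant byte.
So at ascending addresses the bytes are 90 2F A6 BE D8 2E 28 D1.

90 2F A6 BE D8 2E 28 D1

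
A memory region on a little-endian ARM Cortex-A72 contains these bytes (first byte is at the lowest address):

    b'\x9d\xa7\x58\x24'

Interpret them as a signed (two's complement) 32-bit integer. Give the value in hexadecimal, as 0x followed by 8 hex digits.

Little-endian: lowest address holds the least-significant byte.
Reassemble most-significant byte first: 24 58 A7 9D → 0x2458A79D.

0x2458A79D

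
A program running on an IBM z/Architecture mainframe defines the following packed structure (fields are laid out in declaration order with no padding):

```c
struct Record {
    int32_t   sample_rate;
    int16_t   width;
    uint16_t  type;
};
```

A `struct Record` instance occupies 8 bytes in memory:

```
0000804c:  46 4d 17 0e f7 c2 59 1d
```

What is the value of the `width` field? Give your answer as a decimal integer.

-2110

`width` follows `sample_rate` (4 bytes), so it starts at byte offset 4 and occupies 2 bytes.
Bytes at offsets 4..5: F7 C2.
Big-endian stores the most-significant byte at the lowest address.
The bytes are already most-significant first: 0xF7C2.
Top bit is set, so as a signed 16-bit value this is 0xF7C2 − 2^16 = -2110.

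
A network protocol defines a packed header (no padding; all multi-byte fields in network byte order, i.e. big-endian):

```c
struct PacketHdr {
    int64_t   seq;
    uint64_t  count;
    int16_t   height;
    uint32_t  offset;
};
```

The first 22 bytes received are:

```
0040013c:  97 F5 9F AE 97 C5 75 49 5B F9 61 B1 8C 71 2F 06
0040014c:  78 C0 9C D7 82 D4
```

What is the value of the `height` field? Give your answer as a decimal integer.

30912

`height` follows `seq` (8 B), `count` (8 B), so it starts at offset 8 + 8 = 16 and occupies 2 bytes.
Bytes at offsets 16..17: 78 C0.
Big-endian: lowest address holds the most-significant byte.
The bytes are already most-significant first: 0x78C0.
0x78C0 = 30912.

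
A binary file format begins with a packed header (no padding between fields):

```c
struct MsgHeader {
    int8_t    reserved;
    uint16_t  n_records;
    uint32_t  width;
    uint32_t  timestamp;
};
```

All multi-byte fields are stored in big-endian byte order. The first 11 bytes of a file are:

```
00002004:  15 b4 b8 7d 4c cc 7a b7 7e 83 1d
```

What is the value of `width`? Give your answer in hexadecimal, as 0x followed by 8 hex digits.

0x7D4CCC7A

`width` follows `reserved` (1 B), `n_records` (2 B), so it starts at offset 1 + 2 = 3 and occupies 4 bytes.
Bytes at offsets 3..6: 7D 4C CC 7A.
Big-endian stores the most-significant byte at the lowest address.
The bytes are already most-significant first: 0x7D4CCC7A.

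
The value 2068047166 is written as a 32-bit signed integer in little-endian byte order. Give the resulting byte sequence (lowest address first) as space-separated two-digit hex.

3E E5 43 7B

2068047166 in hexadecimal, padded to 32 bits, is 0x7B43E53E.
Split into bytes (most-significant first): 7B 43 E5 3E.
Little-endian: lowest address holds the least-significant byte.
So at ascending addresses the bytes are 3E E5 43 7B.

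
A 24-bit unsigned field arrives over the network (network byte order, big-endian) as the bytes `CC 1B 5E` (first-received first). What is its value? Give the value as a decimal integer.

Big-endian: lowest address holds the most-significant byte.
The bytes are already most-significant first: 0xCC1B5E.
0xCC1B5E = 13376350.

13376350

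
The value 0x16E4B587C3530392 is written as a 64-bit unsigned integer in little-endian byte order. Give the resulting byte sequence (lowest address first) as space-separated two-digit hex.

Split into bytes (most-significant first): 16 E4 B5 87 C3 53 03 92.
Little-endian stores the least-significant byte at the lowest address.
So at ascending addresses the bytes are 92 03 53 C3 87 B5 E4 16.

92 03 53 C3 87 B5 E4 16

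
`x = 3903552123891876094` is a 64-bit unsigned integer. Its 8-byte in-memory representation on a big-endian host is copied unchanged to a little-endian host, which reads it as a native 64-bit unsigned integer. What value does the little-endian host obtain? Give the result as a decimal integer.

18302853782892129334

3903552123891876094 in 64-bit hexadecimal is 0x362C33F98ACC00FE.
Stored big-endian, the bytes at ascending addresses are 36 2C 33 F9 8A CC 00 FE.
Read back as little-endian, the first byte is least significant, giving 0xFE00CC8AF9332C36.
0xFE00CC8AF9332C36 = 18302853782892129334.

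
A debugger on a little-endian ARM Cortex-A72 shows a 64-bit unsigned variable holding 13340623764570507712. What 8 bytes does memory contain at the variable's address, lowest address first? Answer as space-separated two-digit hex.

C0 09 5C D9 A1 6A 23 B9

13340623764570507712 in hexadecimal, padded to 64 bits, is 0xB9236AA1D95C09C0.
Split into bytes (most-significant first): B9 23 6A A1 D9 5C 09 C0.
Little-endian stores the least-significant byte at the lowest address.
So at ascending addresses the bytes are C0 09 5C D9 A1 6A 23 B9.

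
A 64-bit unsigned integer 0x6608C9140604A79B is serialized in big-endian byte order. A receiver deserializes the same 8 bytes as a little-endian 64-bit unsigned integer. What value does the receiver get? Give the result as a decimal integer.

Stored big-endian, the bytes at ascending addresses are 66 08 C9 14 06 04 A7 9B.
Read back as little-endian, the first byte is least significant, giving 0x9BA7040614C90866.
0x9BA7040614C90866 = 11215937821154543718.

11215937821154543718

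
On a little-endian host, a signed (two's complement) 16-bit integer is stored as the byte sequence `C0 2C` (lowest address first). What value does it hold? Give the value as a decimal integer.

Little-endian stores the least-significant byte at the lowest address.
Reassemble most-significant byte first: 2C C0 → 0x2CC0.
0x2CC0 = 11456.

11456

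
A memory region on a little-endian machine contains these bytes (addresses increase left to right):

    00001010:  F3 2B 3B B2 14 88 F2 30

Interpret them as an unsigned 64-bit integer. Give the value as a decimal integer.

Little-endian: lowest address holds the least-significant byte.
Reassemble most-significant byte first: 30 F2 88 14 B2 3B 2B F3 → 0x30F28814B23B2BF3.
0x30F28814B23B2BF3 = 3527031080655465459.

3527031080655465459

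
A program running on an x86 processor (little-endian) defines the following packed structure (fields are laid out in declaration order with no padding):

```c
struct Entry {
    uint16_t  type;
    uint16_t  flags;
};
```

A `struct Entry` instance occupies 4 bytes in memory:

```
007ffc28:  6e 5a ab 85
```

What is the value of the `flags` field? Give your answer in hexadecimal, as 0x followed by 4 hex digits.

0x85AB

`flags` follows `type` (2 bytes), so it starts at byte offset 2 and occupies 2 bytes.
Bytes at offsets 2..3: AB 85.
In little-endian order the low byte comes first in memory.
Reassemble most-significant byte first: 85 AB → 0x85AB.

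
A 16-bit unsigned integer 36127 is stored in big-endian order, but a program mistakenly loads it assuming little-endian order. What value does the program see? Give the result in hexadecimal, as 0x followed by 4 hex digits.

36127 in 16-bit hexadecimal is 0x8D1F.
Stored big-endian, the bytes at ascending addresses are 8D 1F.
Read back as little-endian, the first byte is least significant, giving 0x1F8D.

0x1F8D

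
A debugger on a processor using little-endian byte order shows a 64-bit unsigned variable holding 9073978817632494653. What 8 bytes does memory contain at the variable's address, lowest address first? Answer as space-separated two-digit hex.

3D 64 67 9C A8 3F ED 7D

9073978817632494653 in hexadecimal, padded to 64 bits, is 0x7DED3FA89C67643D.
Split into bytes (most-significant first): 7D ED 3F A8 9C 67 64 3D.
Little-endian stores the least-significant byte at the lowest address.
So at ascending addresses the bytes are 3D 64 67 9C A8 3F ED 7D.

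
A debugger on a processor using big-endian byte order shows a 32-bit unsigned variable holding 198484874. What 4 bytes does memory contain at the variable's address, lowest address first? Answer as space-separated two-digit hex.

198484874 in hexadecimal, padded to 32 bits, is 0x0BD4A38A.
Split into bytes (most-significant first): 0B D4 A3 8A.
Big-endian: lowest address holds the most-significant byte.
So the memory order matches the most-significant-first order: 0B D4 A3 8A.

0B D4 A3 8A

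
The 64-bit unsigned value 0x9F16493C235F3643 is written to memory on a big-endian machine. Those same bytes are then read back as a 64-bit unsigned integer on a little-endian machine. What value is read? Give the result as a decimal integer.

Stored big-endian, the bytes at ascending addresses are 9F 16 49 3C 23 5F 36 43.
Read back as little-endian, the first byte is least significant, giving 0x43365F233C49169F.
0x43365F233C49169F = 4843163054223464095.

4843163054223464095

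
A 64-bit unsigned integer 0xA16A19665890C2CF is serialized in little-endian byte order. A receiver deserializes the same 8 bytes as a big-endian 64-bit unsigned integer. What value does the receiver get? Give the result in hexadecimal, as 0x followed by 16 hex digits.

0xCFC2905866196AA1

Stored little-endian, the bytes at ascending addresses are CF C2 90 58 66 19 6A A1.
Read back as big-endian, the last byte is least significant, giving 0xCFC2905866196AA1.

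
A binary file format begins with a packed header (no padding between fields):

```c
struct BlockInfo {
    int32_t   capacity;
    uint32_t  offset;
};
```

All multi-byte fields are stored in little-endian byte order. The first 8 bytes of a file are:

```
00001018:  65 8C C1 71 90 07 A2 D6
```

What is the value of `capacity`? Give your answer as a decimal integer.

1908509797

`capacity` is the first field, at byte offset 0, occupying 4 bytes.
Bytes at offsets 0..3: 65 8C C1 71.
Little-endian stores the least-significant byte at the lowest address.
Reassemble most-significant byte first: 71 C1 8C 65 → 0x71C18C65.
0x71C18C65 = 1908509797.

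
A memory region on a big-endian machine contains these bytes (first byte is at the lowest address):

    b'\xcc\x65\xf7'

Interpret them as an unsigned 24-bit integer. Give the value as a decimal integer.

13395447

Big-endian stores the most-significant byte at the lowest address.
The bytes are already most-significant first: 0xCC65F7.
0xCC65F7 = 13395447.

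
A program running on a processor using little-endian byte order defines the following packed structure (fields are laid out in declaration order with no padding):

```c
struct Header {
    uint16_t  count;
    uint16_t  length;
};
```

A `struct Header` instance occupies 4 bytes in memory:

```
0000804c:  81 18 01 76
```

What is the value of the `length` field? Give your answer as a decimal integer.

`length` follows `count` (2 bytes), so it starts at byte offset 2 and occupies 2 bytes.
Bytes at offsets 2..3: 01 76.
In little-endian order the low byte comes first in memory.
Reassemble most-significant byte first: 76 01 → 0x7601.
0x7601 = 30209.

30209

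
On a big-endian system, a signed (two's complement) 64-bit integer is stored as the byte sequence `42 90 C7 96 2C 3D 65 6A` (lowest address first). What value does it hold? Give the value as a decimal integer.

4796553050950821226

Big-endian stores the most-significant byte at the lowest address.
The bytes are already most-significant first: 0x4290C7962C3D656A.
0x4290C7962C3D656A = 4796553050950821226.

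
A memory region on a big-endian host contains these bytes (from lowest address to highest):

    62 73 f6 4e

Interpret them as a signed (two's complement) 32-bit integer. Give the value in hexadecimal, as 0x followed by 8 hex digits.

0x6273F64E

Big-endian: lowest address holds the most-significant byte.
The bytes are already most-significant first: 0x6273F64E.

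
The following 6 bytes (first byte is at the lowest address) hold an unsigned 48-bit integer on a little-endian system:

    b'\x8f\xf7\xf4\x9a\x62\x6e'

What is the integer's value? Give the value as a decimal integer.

Little-endian: lowest address holds the least-significant byte.
Reassemble most-significant byte first: 6E 62 9A F4 F7 8F → 0x6E629AF4F78F.
0x6E629AF4F78F = 121369785595791.

121369785595791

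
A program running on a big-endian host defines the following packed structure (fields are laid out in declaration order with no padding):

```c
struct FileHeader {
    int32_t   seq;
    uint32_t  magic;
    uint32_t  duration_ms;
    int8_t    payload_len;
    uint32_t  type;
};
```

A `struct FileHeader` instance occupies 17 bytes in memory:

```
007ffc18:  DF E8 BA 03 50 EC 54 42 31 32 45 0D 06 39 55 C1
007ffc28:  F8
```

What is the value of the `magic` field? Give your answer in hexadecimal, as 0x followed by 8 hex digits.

0x50EC5442

`magic` follows `seq` (4 bytes), so it starts at byte offset 4 and occupies 4 bytes.
Bytes at offsets 4..7: 50 EC 54 42.
Big-endian stores the most-significant byte at the lowest address.
The bytes are already most-significant first: 0x50EC5442.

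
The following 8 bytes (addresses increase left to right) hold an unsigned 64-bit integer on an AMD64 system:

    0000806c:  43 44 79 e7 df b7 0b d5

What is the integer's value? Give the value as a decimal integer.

15351565927111541827

In little-endian order the low byte comes first in memory.
Reassemble most-significant byte first: D5 0B B7 DF E7 79 44 43 → 0xD50BB7DFE7794443.
0xD50BB7DFE7794443 = 15351565927111541827.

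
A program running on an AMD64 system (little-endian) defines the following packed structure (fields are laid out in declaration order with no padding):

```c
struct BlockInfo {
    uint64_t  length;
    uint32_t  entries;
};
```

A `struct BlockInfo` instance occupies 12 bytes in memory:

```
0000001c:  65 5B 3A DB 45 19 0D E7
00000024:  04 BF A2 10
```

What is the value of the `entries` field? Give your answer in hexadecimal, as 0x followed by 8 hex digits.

`entries` follows `length` (8 bytes), so it starts at byte offset 8 and occupies 4 bytes.
Bytes at offsets 8..11: 04 BF A2 10.
Little-endian: lowest address holds the least-significant byte.
Reassemble most-significant byte first: 10 A2 BF 04 → 0x10A2BF04.

0x10A2BF04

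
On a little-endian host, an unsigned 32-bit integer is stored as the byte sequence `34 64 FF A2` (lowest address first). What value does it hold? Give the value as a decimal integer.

2734646324

Little-endian: lowest address holds the least-significant byte.
Reassemble most-significant byte first: A2 FF 64 34 → 0xA2FF6434.
0xA2FF6434 = 2734646324.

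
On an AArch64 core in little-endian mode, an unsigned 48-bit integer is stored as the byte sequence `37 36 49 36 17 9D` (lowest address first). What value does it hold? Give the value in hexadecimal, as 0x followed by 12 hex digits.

0x9D1736493637

Little-endian stores the least-significant byte at the lowest address.
Reassemble most-significant byte first: 9D 17 36 49 36 37 → 0x9D1736493637.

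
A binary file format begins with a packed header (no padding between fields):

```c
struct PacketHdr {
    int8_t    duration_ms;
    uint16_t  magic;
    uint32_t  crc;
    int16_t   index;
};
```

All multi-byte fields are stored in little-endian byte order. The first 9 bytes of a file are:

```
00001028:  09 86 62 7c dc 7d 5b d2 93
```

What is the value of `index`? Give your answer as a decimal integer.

-27694

`index` follows `duration_ms` (1 B), `magic` (2 B), `crc` (4 B), so it starts at offset 1 + 2 + 4 = 7 and occupies 2 bytes.
Bytes at offsets 7..8: D2 93.
Little-endian: lowest address holds the least-significant byte.
Reassemble most-significant byte first: 93 D2 → 0x93D2.
Top bit is set, so as a signed 16-bit value this is 0x93D2 − 2^16 = -27694.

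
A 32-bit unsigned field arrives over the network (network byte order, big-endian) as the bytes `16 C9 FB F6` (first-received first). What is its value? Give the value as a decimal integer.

382335990

Big-endian stores the most-significant byte at the lowest address.
The bytes are already most-significant first: 0x16C9FBF6.
0x16C9FBF6 = 382335990.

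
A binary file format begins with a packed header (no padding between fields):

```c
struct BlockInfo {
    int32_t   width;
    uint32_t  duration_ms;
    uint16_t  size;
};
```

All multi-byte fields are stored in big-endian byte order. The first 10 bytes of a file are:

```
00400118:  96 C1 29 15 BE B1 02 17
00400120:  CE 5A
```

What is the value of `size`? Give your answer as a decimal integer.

`size` follows `width` (4 B), `duration_ms` (4 B), so it starts at offset 4 + 4 = 8 and occupies 2 bytes.
Bytes at offsets 8..9: CE 5A.
Big-endian stores the most-significant byte at the lowest address.
The bytes are already most-significant first: 0xCE5A.
0xCE5A = 52826.

52826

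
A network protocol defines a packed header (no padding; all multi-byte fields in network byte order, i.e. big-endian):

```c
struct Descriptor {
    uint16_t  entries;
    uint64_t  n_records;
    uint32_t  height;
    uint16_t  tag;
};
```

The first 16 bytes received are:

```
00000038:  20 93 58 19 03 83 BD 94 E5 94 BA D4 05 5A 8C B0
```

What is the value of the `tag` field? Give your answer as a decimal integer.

`tag` follows `entries` (2 B), `n_records` (8 B), `height` (4 B), so it starts at offset 2 + 8 + 4 = 14 and occupies 2 bytes.
Bytes at offsets 14..15: 8C B0.
Big-endian stores the most-significant byte at the lowest address.
The bytes are already most-significant first: 0x8CB0.
0x8CB0 = 36016.

36016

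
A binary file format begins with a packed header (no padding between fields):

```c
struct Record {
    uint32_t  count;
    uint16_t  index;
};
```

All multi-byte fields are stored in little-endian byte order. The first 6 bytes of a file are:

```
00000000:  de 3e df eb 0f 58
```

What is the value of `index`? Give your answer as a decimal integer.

`index` follows `count` (4 bytes), so it starts at byte offset 4 and occupies 2 bytes.
Bytes at offsets 4..5: 0F 58.
Little-endian stores the least-significant byte at the lowest address.
Reassemble most-significant byte first: 58 0F → 0x580F.
0x580F = 22543.

22543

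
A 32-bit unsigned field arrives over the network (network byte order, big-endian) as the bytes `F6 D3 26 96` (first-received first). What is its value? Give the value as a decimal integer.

Big-endian stores the most-significant byte at the lowest address.
The bytes are already most-significant first: 0xF6D32696.
0xF6D32696 = 4141033110.

4141033110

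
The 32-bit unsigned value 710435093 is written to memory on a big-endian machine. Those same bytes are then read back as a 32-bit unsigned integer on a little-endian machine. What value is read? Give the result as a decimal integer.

710435093 in 32-bit hexadecimal is 0x2A586115.
Stored big-endian, the bytes at ascending addresses are 2A 58 61 15.
Read back as little-endian, the first byte is least significant, giving 0x1561582A.
0x1561582A = 358701098.

358701098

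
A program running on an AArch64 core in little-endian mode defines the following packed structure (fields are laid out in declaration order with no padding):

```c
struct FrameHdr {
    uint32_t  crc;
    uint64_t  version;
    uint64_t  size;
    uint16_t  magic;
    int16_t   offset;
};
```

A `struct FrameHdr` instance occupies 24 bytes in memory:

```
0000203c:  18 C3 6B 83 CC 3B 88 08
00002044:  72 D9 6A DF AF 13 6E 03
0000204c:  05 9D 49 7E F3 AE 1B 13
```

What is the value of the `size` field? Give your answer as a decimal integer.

`size` follows `crc` (4 B), `version` (8 B), so it starts at offset 4 + 8 = 12 and occupies 8 bytes.
Bytes at offsets 12..19: AF 13 6E 03 05 9D 49 7E.
Little-endian stores the least-significant byte at the lowest address.
Reassemble most-significant byte first: 7E 49 9D 05 03 6E 13 AF → 0x7E499D05036E13AF.
0x7E499D05036E13AF = 9099977166936740783.

9099977166936740783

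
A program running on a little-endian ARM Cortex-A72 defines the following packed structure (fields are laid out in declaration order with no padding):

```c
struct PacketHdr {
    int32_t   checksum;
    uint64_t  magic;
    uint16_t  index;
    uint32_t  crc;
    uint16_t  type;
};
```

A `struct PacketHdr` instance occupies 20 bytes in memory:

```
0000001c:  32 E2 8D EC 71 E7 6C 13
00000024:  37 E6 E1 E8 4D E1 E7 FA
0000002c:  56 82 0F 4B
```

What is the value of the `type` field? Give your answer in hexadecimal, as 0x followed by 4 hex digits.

`type` follows `checksum` (4 B), `magic` (8 B), `index` (2 B), `crc` (4 B), so it starts at offset 4 + 8 + 2 + 4 = 18 and occupies 2 bytes.
Bytes at offsets 18..19: 0F 4B.
Little-endian: lowest address holds the least-significant byte.
Reassemble most-significant byte first: 4B 0F → 0x4B0F.

0x4B0F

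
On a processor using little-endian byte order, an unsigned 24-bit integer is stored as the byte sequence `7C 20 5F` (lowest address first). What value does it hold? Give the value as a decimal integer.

6234236

Little-endian stores the least-significant byte at the lowest address.
Reassemble most-significant byte first: 5F 20 7C → 0x5F207C.
0x5F207C = 6234236.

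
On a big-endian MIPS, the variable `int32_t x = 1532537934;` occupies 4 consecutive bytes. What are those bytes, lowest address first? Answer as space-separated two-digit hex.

1532537934 in hexadecimal, padded to 32 bits, is 0x5B58AC4E.
Split into bytes (most-significant first): 5B 58 AC 4E.
Big-endian: lowest address holds the most-significant byte.
So the memory order matches the most-significant-first order: 5B 58 AC 4E.

5B 58 AC 4E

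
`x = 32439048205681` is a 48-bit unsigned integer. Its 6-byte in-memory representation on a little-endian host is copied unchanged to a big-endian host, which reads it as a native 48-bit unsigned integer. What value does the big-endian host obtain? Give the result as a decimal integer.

125301137702941

32439048205681 in 48-bit hexadecimal is 0x1D80CDF1F571.
Stored little-endian, the bytes at ascending addresses are 71 F5 F1 CD 80 1D.
Read back as big-endian, the last byte is least significant, giving 0x71F5F1CD801D.
0x71F5F1CD801D = 125301137702941.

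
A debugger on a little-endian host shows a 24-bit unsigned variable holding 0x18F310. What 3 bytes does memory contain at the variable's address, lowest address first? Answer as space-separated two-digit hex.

10 F3 18

Split into bytes (most-significant first): 18 F3 10.
Little-endian: lowest address holds the least-significant byte.
So at ascending addresses the bytes are 10 F3 18.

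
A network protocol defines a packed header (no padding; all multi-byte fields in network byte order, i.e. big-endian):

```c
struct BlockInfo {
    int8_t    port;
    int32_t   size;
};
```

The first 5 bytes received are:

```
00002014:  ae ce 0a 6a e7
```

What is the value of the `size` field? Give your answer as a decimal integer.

`size` follows `port` (1 byte), so it starts at byte offset 1 and occupies 4 bytes.
Bytes at offsets 1..4: CE 0A 6A E7.
In big-endian order the high byte comes first in memory.
The bytes are already most-significant first: 0xCE0A6AE7.
Top bit is set, so as a signed 32-bit value this is 0xCE0A6AE7 − 2^32 = -838178073.

-838178073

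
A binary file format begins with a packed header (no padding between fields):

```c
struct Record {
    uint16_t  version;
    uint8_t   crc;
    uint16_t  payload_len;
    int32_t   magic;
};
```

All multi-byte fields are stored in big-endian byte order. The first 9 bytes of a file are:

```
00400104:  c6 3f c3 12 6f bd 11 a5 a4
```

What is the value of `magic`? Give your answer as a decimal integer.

`magic` follows `version` (2 B), `crc` (1 B), `payload_len` (2 B), so it starts at offset 2 + 1 + 2 = 5 and occupies 4 bytes.
Bytes at offsets 5..8: BD 11 A5 A4.
Big-endian stores the most-significant byte at the lowest address.
The bytes are already most-significant first: 0xBD11A5A4.
Top bit is set, so as a signed 32-bit value this is 0xBD11A5A4 − 2^32 = -1122916956.

-1122916956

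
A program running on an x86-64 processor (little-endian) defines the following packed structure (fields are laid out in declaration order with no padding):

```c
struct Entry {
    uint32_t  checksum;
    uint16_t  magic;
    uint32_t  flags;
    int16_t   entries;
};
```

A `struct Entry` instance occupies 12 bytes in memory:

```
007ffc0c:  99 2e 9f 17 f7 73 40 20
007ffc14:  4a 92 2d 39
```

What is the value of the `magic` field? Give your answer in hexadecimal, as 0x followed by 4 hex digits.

0x73F7

`magic` follows `checksum` (4 bytes), so it starts at byte offset 4 and occupies 2 bytes.
Bytes at offsets 4..5: F7 73.
In little-endian order the low byte comes first in memory.
Reassemble most-significant byte first: 73 F7 → 0x73F7.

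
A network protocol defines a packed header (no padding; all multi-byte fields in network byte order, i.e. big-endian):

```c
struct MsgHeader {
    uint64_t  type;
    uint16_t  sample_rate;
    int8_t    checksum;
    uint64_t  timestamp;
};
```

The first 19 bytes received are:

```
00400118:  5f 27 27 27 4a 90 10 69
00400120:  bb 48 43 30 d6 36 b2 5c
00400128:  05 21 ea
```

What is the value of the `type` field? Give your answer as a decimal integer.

6856492007403032681

`type` is the first field, at byte offset 0, occupying 8 bytes.
Bytes at offsets 0..7: 5F 27 27 27 4A 90 10 69.
In big-endian order the high byte comes first in memory.
The bytes are already most-significant first: 0x5F2727274A901069.
0x5F2727274A901069 = 6856492007403032681.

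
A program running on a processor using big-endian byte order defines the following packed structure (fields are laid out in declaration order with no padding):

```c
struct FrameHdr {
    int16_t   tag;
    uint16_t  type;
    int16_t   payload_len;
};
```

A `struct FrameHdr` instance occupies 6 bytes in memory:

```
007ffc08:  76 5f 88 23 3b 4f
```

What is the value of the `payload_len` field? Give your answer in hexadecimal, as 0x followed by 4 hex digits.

`payload_len` follows `tag` (2 B), `type` (2 B), so it starts at offset 2 + 2 = 4 and occupies 2 bytes.
Bytes at offsets 4..5: 3B 4F.
Big-endian stores the most-significant byte at the lowest address.
The bytes are already most-significant first: 0x3B4F.

0x3B4F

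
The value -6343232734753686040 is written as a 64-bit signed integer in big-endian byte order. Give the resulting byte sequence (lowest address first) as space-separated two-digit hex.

A7 F8 4F 6F 85 60 7D E8

Two's complement of -6343232734753686040 in 64 bits: 6343232734753686040 = 0x5807B0907A9F8218; invert → 0xA7F84F6F85607DE7; add 1 → 0xA7F84F6F85607DE8.
Split into bytes (most-significant first): A7 F8 4F 6F 85 60 7D E8.
In big-endian order the high byte comes first in memory.
So the memory order matches the most-significant-first order: A7 F8 4F 6F 85 60 7D E8.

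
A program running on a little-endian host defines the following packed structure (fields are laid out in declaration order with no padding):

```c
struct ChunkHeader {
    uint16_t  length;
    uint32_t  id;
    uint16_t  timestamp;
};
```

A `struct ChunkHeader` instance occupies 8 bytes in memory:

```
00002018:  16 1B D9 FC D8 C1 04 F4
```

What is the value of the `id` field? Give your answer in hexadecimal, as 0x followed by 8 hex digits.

`id` follows `length` (2 bytes), so it starts at byte offset 2 and occupies 4 bytes.
Bytes at offsets 2..5: D9 FC D8 C1.
Little-endian: lowest address holds the least-significant byte.
Reassemble most-significant byte first: C1 D8 FC D9 → 0xC1D8FCD9.

0xC1D8FCD9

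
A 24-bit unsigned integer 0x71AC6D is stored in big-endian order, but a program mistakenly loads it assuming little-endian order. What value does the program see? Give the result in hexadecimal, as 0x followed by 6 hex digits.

0x6DAC71

Stored big-endian, the bytes at ascending addresses are 71 AC 6D.
Read back as little-endian, the first byte is least significant, giving 0x6DAC71.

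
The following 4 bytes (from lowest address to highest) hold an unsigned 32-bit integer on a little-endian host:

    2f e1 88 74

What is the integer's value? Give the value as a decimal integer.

1955127599

Little-endian stores the least-significant byte at the lowest address.
Reassemble most-significant byte first: 74 88 E1 2F → 0x7488E12F.
0x7488E12F = 1955127599.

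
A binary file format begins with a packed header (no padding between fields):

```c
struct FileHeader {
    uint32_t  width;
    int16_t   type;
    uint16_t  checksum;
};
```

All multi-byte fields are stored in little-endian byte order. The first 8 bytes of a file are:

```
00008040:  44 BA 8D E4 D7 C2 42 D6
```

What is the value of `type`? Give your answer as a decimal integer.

-15657

`type` follows `width` (4 bytes), so it starts at byte offset 4 and occupies 2 bytes.
Bytes at offsets 4..5: D7 C2.
Little-endian stores the least-significant byte at the lowest address.
Reassemble most-significant byte first: C2 D7 → 0xC2D7.
Top bit is set, so as a signed 16-bit value this is 0xC2D7 − 2^16 = -15657.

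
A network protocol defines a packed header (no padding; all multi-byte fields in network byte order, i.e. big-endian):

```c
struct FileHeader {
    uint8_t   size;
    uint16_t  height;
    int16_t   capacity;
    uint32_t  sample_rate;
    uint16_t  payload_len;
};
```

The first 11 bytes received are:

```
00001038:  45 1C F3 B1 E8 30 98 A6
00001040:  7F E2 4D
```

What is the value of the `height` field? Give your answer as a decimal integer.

`height` follows `size` (1 byte), so it starts at byte offset 1 and occupies 2 bytes.
Bytes at offsets 1..2: 1C F3.
Big-endian: lowest address holds the most-significant byte.
The bytes are already most-significant first: 0x1CF3.
0x1CF3 = 7411.

7411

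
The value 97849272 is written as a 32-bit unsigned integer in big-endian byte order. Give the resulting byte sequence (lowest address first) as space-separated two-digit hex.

05 D5 0F B8

97849272 in hexadecimal, padded to 32 bits, is 0x05D50FB8.
Split into bytes (most-significant first): 05 D5 0F B8.
Big-endian: lowest address holds the most-significant byte.
So the memory order matches the most-significant-first order: 05 D5 0F B8.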